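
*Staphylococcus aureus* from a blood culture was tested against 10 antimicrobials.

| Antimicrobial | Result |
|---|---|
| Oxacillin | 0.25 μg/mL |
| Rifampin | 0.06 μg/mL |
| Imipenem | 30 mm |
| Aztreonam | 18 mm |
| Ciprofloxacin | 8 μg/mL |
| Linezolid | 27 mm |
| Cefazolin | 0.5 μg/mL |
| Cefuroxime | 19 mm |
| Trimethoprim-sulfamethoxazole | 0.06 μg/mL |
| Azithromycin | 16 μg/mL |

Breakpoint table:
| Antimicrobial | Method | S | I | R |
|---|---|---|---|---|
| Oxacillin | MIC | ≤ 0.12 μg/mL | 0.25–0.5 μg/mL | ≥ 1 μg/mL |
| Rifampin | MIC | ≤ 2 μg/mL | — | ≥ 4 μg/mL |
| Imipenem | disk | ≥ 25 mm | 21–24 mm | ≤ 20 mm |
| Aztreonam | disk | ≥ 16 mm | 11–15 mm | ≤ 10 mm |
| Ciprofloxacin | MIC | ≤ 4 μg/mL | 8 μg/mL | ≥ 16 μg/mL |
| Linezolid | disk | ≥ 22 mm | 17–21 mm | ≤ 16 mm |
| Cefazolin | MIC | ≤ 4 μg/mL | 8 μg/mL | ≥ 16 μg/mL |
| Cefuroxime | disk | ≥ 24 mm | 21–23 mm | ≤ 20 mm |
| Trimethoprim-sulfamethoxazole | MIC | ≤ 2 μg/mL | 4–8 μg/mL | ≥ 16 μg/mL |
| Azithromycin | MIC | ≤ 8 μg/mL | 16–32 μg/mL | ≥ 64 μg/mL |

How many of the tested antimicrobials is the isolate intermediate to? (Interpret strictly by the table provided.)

3

Oxacillin 0.25 μg/mL: in 0.25–0.5 μg/mL — I
Rifampin 0.06 μg/mL: ≤ 2 μg/mL ⇒ susceptible
Imipenem 30 mm: ≥ 25 mm ⇒ Susceptible
Aztreonam 18 mm: ≥ 16 mm → S
Ciprofloxacin 8 μg/mL: = 8 μg/mL — intermediate
Linezolid 27 mm: ≥ 22 mm — susceptible
Cefazolin (0.5 μg/mL) ≤ 4 μg/mL — susceptible
Cefuroxime 19 mm: ≤ 20 mm — Resistant
Trimethoprim-sulfamethoxazole: 0.06 μg/mL is ≤ 2 μg/mL → S
Azithromycin: 16 μg/mL is in 16–32 μg/mL → Intermediate
Intermediate: 3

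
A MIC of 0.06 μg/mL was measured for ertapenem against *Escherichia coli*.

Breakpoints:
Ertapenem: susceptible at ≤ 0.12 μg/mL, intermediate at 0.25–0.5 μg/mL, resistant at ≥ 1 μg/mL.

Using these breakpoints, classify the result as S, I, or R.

Ertapenem 0.06 μg/mL: ≤ 0.12 μg/mL ⇒ Susceptible

S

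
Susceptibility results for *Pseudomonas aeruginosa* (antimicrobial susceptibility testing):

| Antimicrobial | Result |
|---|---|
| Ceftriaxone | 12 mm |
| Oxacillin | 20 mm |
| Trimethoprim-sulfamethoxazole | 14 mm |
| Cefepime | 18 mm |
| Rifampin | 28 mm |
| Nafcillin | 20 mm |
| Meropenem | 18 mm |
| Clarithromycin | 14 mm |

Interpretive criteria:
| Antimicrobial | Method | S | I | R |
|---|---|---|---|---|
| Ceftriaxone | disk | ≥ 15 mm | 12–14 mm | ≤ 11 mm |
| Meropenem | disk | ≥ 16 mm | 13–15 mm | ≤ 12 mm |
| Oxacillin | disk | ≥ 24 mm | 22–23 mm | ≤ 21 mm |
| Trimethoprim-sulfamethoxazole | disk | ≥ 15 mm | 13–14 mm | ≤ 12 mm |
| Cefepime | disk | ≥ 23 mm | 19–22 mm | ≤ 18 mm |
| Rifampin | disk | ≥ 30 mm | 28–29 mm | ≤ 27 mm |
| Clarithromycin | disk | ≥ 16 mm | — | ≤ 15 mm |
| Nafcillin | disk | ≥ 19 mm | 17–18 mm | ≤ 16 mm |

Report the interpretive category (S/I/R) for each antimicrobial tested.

Ceftriaxone (12 mm) in 12–14 mm ⇒ I
Oxacillin (20 mm) ≤ 21 mm ⇒ Resistant
Trimethoprim-sulfamethoxazole (14 mm) in 13–14 mm ⇒ Intermediate
Cefepime 18 mm: ≤ 18 mm — Resistant
Rifampin 28 mm: in 28–29 mm — Intermediate
Nafcillin (20 mm) ≥ 19 mm → S
Meropenem: 18 mm is ≥ 16 mm — susceptible
Clarithromycin: 14 mm is ≤ 15 mm ⇒ R

I, R, I, R, I, S, S, R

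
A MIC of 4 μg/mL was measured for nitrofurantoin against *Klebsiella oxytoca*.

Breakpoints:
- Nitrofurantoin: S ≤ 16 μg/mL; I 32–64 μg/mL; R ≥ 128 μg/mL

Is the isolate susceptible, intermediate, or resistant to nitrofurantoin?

Susceptible

Nitrofurantoin 4 μg/mL: ≤ 16 μg/mL → S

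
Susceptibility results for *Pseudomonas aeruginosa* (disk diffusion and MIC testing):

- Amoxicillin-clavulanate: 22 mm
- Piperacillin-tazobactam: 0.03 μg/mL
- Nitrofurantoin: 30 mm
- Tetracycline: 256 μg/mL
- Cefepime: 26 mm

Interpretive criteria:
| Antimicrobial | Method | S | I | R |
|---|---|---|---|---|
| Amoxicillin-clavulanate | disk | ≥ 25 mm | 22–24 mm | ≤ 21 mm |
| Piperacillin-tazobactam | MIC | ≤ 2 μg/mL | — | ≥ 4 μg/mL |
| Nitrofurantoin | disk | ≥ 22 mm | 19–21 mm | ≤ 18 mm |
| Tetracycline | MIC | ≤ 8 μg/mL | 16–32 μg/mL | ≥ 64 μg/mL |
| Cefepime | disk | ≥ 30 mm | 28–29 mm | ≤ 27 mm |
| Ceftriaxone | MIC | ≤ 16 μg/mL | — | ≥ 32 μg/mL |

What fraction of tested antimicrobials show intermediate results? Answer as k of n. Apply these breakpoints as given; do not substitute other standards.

Amoxicillin-clavulanate 22 mm: in 22–24 mm ⇒ I
Piperacillin-tazobactam 0.03 μg/mL: ≤ 2 μg/mL — Susceptible
Nitrofurantoin: 30 mm is ≥ 22 mm ⇒ Susceptible
Tetracycline: 256 μg/mL is ≥ 64 μg/mL → R
Cefepime (26 mm) ≤ 27 mm — resistant
Intermediate: 1/5

1 of 5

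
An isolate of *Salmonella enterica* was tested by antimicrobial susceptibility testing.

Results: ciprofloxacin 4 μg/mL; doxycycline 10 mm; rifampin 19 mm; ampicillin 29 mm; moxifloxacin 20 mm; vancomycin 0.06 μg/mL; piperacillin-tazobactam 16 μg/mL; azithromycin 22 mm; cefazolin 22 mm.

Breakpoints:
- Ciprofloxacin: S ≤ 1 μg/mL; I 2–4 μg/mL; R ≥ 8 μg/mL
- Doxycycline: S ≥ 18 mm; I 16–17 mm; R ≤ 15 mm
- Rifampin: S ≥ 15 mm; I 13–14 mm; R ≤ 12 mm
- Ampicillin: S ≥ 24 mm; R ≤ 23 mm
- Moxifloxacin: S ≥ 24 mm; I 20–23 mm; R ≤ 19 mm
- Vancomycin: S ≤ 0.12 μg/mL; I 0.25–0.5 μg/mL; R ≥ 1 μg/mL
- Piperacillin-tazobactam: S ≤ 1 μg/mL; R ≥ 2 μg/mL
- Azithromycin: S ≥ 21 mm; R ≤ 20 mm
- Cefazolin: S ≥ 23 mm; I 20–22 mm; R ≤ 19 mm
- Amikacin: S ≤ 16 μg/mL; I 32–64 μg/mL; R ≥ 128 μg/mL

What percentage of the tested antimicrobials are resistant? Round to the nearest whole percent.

Ciprofloxacin 4 μg/mL: in 2–4 μg/mL ⇒ intermediate
Doxycycline: 10 mm is ≤ 15 mm ⇒ Resistant
Rifampin: 19 mm is ≥ 15 mm — S
Ampicillin 29 mm: ≥ 24 mm ⇒ Susceptible
Moxifloxacin 20 mm: in 20–23 mm — I
Vancomycin: 0.06 μg/mL is ≤ 0.12 μg/mL → susceptible
Piperacillin-tazobactam (16 μg/mL) ≥ 2 μg/mL — Resistant
Azithromycin 22 mm: ≥ 21 mm → susceptible
Cefazolin 22 mm: in 20–22 mm — Intermediate
Resistant: 2/9

22%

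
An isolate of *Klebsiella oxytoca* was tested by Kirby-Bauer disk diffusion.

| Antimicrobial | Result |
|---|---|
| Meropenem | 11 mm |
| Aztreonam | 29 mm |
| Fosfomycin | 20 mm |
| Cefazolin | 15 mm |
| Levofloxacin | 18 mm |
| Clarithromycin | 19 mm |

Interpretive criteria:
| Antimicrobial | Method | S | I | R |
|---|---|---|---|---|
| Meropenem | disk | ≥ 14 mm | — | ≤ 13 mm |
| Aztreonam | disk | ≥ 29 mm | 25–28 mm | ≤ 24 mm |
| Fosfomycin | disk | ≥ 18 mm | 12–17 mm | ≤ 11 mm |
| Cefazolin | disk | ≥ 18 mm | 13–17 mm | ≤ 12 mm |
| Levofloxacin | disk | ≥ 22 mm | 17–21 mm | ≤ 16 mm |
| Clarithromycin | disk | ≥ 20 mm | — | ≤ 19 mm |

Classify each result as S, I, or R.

R, S, S, I, I, R

Meropenem (11 mm) ≤ 13 mm ⇒ R
Aztreonam 29 mm: ≥ 29 mm — S
Fosfomycin (20 mm) ≥ 18 mm ⇒ S
Cefazolin: 15 mm is in 13–17 mm — intermediate
Levofloxacin: 18 mm is in 17–21 mm → I
Clarithromycin 19 mm: ≤ 19 mm ⇒ Resistant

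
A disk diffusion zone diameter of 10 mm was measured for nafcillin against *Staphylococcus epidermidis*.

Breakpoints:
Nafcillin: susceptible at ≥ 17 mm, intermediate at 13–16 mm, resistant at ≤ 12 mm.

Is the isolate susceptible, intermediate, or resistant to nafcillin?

R

Nafcillin (10 mm) ≤ 12 mm → R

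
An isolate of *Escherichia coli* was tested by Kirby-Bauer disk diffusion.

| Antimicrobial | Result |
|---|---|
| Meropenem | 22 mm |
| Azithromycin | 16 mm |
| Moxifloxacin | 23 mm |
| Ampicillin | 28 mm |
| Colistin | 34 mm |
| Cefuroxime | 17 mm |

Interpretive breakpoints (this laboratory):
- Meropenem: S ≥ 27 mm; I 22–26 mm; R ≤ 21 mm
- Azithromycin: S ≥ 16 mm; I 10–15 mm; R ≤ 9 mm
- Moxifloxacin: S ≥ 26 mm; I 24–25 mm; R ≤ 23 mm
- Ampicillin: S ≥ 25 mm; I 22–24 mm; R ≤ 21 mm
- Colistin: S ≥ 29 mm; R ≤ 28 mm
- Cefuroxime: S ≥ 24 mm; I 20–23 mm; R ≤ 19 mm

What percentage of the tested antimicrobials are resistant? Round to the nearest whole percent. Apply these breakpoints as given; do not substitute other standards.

33%

Meropenem: 22 mm is in 22–26 mm — intermediate
Azithromycin (16 mm) ≥ 16 mm — susceptible
Moxifloxacin: 23 mm is ≤ 23 mm → Resistant
Ampicillin: 28 mm is ≥ 25 mm → susceptible
Colistin 34 mm: ≥ 29 mm ⇒ S
Cefuroxime (17 mm) ≤ 19 mm → resistant
Resistant: 2/6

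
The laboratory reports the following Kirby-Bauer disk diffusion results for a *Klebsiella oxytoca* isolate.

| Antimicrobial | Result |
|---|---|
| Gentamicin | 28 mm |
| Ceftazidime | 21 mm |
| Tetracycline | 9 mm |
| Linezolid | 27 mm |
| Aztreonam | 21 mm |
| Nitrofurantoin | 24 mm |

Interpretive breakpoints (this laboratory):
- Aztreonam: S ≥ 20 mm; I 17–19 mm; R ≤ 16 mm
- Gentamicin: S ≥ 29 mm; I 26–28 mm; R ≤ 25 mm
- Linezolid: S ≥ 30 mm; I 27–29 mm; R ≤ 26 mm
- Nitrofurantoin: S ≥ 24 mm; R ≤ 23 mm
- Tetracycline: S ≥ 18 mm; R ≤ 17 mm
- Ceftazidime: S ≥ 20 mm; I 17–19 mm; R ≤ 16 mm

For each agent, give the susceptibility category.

Gentamicin: 28 mm is in 26–28 mm → I
Ceftazidime 21 mm: ≥ 20 mm — S
Tetracycline: 9 mm is ≤ 17 mm ⇒ R
Linezolid 27 mm: in 27–29 mm — intermediate
Aztreonam 21 mm: ≥ 20 mm — Susceptible
Nitrofurantoin (24 mm) ≥ 24 mm — susceptible

I, S, R, I, S, S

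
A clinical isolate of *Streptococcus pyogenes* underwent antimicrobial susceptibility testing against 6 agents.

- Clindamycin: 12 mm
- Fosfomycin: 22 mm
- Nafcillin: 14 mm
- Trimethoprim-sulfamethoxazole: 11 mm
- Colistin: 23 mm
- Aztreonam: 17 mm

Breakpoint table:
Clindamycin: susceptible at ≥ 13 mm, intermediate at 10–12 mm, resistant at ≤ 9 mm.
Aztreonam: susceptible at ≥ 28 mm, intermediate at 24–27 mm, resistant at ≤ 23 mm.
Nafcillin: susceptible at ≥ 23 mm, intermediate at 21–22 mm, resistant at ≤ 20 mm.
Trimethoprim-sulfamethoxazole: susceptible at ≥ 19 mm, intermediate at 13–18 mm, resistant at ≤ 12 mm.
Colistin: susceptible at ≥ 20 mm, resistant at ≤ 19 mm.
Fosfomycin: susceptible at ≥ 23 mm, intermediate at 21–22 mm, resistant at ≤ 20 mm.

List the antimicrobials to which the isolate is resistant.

nafcillin, trimethoprim-sulfamethoxazole, aztreonam

Clindamycin: 12 mm is in 10–12 mm ⇒ intermediate
Fosfomycin 22 mm: in 21–22 mm ⇒ Intermediate
Nafcillin 14 mm: ≤ 20 mm → R
Trimethoprim-sulfamethoxazole 11 mm: ≤ 12 mm ⇒ resistant
Colistin (23 mm) ≥ 20 mm — S
Aztreonam: 17 mm is ≤ 23 mm ⇒ R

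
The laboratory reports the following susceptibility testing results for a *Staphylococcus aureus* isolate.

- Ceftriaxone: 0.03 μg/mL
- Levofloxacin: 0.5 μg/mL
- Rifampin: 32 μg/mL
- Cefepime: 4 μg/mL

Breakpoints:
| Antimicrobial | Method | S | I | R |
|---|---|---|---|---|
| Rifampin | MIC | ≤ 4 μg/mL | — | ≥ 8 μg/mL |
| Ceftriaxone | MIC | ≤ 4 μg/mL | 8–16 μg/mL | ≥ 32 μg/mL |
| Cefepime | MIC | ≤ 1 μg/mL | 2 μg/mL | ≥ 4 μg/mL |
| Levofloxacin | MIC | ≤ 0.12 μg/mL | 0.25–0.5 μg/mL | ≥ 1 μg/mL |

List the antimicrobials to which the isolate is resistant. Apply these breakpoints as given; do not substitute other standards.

Ceftriaxone (0.03 μg/mL) ≤ 4 μg/mL ⇒ susceptible
Levofloxacin: 0.5 μg/mL is in 0.25–0.5 μg/mL — I
Rifampin (32 μg/mL) ≥ 8 μg/mL — Resistant
Cefepime (4 μg/mL) ≥ 4 μg/mL → Resistant

rifampin, cefepime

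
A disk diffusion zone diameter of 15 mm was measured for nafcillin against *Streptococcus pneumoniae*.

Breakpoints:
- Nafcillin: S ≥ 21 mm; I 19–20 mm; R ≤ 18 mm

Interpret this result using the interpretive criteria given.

Nafcillin: 15 mm is ≤ 18 mm → resistant

Resistant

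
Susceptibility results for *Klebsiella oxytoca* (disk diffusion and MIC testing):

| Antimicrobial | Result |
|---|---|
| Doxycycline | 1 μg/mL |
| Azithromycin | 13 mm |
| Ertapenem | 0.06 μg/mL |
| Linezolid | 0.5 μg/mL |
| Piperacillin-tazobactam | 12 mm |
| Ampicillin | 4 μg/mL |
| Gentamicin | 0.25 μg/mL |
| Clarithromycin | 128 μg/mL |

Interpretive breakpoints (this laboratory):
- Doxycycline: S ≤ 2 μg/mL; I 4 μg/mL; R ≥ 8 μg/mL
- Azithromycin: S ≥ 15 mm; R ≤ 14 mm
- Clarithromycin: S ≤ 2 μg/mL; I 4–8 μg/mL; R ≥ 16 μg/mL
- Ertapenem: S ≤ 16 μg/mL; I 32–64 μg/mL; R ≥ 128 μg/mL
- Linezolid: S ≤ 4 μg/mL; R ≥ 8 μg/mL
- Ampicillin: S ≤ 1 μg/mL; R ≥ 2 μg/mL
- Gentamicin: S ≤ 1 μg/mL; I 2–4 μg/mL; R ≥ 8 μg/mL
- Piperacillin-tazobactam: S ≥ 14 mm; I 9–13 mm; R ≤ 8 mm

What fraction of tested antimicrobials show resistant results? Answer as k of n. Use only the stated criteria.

Doxycycline: 1 μg/mL is ≤ 2 μg/mL ⇒ Susceptible
Azithromycin: 13 mm is ≤ 14 mm ⇒ Resistant
Ertapenem (0.06 μg/mL) ≤ 16 μg/mL — Susceptible
Linezolid 0.5 μg/mL: ≤ 4 μg/mL ⇒ susceptible
Piperacillin-tazobactam: 12 mm is in 9–13 mm → I
Ampicillin (4 μg/mL) ≥ 2 μg/mL → Resistant
Gentamicin: 0.25 μg/mL is ≤ 1 μg/mL — susceptible
Clarithromycin: 128 μg/mL is ≥ 16 μg/mL ⇒ R
Resistant: 3/8

3 of 8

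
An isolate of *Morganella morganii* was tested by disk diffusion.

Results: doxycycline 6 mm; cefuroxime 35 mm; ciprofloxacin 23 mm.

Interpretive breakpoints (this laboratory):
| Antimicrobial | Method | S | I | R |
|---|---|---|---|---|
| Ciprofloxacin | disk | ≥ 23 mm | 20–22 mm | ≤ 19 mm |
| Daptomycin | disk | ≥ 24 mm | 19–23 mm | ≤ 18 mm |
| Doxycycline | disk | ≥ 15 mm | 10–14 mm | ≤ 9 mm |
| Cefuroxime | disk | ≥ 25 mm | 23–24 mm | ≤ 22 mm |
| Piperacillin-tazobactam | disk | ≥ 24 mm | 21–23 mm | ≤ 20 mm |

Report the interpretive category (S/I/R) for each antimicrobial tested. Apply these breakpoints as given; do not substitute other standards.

R, S, S

Doxycycline (6 mm) ≤ 9 mm ⇒ Resistant
Cefuroxime: 35 mm is ≥ 25 mm → Susceptible
Ciprofloxacin 23 mm: ≥ 23 mm → susceptible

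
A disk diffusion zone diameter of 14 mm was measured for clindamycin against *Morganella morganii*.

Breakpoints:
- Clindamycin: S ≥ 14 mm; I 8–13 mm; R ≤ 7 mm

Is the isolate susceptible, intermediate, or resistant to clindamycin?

Clindamycin 14 mm: ≥ 14 mm — susceptible

S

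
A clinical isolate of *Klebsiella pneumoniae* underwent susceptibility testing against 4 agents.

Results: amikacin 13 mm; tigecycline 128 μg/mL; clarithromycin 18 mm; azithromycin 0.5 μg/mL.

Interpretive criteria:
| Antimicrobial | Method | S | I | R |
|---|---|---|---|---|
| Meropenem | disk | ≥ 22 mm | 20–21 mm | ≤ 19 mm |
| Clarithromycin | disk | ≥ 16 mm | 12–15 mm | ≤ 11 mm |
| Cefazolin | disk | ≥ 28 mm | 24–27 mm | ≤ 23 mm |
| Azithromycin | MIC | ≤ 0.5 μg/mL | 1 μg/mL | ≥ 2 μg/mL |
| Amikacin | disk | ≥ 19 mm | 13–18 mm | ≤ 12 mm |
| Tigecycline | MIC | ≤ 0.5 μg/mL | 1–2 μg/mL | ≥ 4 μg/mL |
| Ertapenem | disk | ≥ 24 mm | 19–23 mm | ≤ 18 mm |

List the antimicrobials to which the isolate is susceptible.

Amikacin 13 mm: in 13–18 mm ⇒ I
Tigecycline: 128 μg/mL is ≥ 4 μg/mL → resistant
Clarithromycin 18 mm: ≥ 16 mm ⇒ S
Azithromycin: 0.5 μg/mL is ≤ 0.5 μg/mL — S

clarithromycin, azithromycin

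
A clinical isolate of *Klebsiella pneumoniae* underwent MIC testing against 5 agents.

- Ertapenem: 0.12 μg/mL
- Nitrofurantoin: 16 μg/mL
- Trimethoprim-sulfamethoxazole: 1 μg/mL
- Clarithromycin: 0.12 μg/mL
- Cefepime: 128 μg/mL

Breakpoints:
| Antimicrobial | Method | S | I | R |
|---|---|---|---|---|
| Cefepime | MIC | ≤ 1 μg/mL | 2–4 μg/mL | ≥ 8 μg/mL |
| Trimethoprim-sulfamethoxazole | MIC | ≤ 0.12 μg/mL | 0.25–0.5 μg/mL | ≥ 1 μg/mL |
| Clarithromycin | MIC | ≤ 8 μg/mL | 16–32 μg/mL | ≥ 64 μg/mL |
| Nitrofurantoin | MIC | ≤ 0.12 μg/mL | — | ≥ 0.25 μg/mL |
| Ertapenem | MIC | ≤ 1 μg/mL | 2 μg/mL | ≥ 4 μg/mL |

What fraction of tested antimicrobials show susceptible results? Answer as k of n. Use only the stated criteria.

2 of 5

Ertapenem: 0.12 μg/mL is ≤ 1 μg/mL → S
Nitrofurantoin 16 μg/mL: ≥ 0.25 μg/mL → resistant
Trimethoprim-sulfamethoxazole: 1 μg/mL is ≥ 1 μg/mL ⇒ R
Clarithromycin 0.12 μg/mL: ≤ 8 μg/mL ⇒ susceptible
Cefepime 128 μg/mL: ≥ 8 μg/mL ⇒ resistant
Susceptible: 2/5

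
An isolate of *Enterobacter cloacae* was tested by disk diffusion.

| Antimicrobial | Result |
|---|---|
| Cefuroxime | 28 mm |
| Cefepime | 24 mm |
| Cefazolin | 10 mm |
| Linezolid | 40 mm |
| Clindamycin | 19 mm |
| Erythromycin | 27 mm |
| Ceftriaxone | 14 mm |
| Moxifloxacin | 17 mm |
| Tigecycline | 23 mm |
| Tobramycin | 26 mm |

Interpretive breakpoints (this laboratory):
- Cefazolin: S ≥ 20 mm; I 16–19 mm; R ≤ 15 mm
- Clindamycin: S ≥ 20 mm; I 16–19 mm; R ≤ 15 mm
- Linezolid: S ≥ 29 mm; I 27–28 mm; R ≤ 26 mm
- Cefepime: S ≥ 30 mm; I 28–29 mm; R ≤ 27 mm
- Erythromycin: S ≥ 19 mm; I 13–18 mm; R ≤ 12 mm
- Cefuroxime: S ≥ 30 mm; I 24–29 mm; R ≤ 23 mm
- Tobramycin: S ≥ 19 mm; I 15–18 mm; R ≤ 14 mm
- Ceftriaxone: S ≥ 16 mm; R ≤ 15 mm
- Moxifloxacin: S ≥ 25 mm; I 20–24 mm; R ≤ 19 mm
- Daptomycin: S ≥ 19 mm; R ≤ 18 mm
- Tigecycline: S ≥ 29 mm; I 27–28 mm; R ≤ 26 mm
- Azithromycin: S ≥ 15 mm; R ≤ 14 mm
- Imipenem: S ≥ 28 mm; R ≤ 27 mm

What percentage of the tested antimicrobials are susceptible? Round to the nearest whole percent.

Cefuroxime (28 mm) in 24–29 mm ⇒ intermediate
Cefepime (24 mm) ≤ 27 mm — Resistant
Cefazolin 10 mm: ≤ 15 mm — Resistant
Linezolid: 40 mm is ≥ 29 mm → Susceptible
Clindamycin: 19 mm is in 16–19 mm ⇒ I
Erythromycin (27 mm) ≥ 19 mm ⇒ Susceptible
Ceftriaxone 14 mm: ≤ 15 mm — Resistant
Moxifloxacin (17 mm) ≤ 19 mm ⇒ R
Tigecycline 23 mm: ≤ 26 mm ⇒ Resistant
Tobramycin (26 mm) ≥ 19 mm — S
Susceptible: 3/10

30%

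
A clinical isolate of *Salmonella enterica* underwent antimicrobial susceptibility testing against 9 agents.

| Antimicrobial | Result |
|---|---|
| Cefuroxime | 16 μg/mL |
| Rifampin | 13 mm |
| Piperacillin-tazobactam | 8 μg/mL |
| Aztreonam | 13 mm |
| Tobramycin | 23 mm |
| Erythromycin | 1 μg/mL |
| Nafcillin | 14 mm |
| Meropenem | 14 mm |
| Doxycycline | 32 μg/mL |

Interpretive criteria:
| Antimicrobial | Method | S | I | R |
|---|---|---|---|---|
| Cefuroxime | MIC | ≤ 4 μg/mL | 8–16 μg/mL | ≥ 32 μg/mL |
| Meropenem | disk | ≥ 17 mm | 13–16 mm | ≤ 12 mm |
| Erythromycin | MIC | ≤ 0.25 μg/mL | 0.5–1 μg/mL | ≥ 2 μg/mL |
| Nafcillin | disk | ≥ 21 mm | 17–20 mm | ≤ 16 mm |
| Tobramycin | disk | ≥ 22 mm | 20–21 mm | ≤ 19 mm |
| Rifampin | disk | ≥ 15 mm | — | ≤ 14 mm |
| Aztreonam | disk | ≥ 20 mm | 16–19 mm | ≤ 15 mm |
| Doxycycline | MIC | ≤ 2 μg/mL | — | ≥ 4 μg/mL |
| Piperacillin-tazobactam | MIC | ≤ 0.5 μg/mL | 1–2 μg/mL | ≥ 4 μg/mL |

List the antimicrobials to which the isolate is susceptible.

Cefuroxime 16 μg/mL: in 8–16 μg/mL — Intermediate
Rifampin 13 mm: ≤ 14 mm ⇒ resistant
Piperacillin-tazobactam 8 μg/mL: ≥ 4 μg/mL — Resistant
Aztreonam: 13 mm is ≤ 15 mm ⇒ R
Tobramycin (23 mm) ≥ 22 mm ⇒ S
Erythromycin: 1 μg/mL is in 0.5–1 μg/mL — Intermediate
Nafcillin: 14 mm is ≤ 16 mm → Resistant
Meropenem (14 mm) in 13–16 mm ⇒ intermediate
Doxycycline 32 μg/mL: ≥ 4 μg/mL — Resistant

tobramycin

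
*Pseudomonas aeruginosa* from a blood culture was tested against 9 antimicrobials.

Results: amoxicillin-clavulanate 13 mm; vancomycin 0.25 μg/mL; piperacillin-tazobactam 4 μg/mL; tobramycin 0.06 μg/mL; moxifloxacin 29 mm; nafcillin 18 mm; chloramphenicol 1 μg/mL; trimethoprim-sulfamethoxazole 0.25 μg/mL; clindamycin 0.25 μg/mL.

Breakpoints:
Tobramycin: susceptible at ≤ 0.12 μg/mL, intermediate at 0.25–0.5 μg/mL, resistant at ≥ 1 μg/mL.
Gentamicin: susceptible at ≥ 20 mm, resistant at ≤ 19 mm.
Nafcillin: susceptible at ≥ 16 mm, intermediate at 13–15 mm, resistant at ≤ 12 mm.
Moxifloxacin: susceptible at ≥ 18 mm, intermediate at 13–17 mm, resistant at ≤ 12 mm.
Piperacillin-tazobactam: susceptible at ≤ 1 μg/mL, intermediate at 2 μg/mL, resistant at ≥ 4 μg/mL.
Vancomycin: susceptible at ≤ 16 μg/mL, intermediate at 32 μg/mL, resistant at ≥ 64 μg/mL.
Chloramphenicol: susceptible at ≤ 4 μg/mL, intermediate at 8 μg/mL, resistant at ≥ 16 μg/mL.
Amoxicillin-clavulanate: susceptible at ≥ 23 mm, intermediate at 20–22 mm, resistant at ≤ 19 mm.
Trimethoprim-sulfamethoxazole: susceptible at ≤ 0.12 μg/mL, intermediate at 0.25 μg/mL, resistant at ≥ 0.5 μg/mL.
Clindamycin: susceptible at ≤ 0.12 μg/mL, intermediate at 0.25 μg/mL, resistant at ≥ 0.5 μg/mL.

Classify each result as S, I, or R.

Amoxicillin-clavulanate (13 mm) ≤ 19 mm → R
Vancomycin 0.25 μg/mL: ≤ 16 μg/mL → S
Piperacillin-tazobactam 4 μg/mL: ≥ 4 μg/mL → R
Tobramycin: 0.06 μg/mL is ≤ 0.12 μg/mL → S
Moxifloxacin: 29 mm is ≥ 18 mm → Susceptible
Nafcillin: 18 mm is ≥ 16 mm → Susceptible
Chloramphenicol (1 μg/mL) ≤ 4 μg/mL → Susceptible
Trimethoprim-sulfamethoxazole 0.25 μg/mL: = 0.25 μg/mL ⇒ intermediate
Clindamycin (0.25 μg/mL) = 0.25 μg/mL ⇒ intermediate

R, S, R, S, S, S, S, I, I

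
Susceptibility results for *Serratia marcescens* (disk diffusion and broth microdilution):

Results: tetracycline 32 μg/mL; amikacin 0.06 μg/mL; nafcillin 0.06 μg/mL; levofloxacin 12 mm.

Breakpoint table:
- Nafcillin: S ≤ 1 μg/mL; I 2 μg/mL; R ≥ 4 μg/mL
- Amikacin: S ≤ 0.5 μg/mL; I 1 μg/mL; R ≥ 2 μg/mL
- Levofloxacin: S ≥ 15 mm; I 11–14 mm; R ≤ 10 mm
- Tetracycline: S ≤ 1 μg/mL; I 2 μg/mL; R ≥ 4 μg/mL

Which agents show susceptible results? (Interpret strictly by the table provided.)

Tetracycline: 32 μg/mL is ≥ 4 μg/mL → Resistant
Amikacin (0.06 μg/mL) ≤ 0.5 μg/mL → S
Nafcillin 0.06 μg/mL: ≤ 1 μg/mL → S
Levofloxacin (12 mm) in 11–14 mm → Intermediate

amikacin, nafcillin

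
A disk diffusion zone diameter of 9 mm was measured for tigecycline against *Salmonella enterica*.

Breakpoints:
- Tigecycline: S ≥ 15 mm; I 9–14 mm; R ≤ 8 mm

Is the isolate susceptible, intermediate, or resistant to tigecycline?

Tigecycline: 9 mm is in 9–14 mm — Intermediate

I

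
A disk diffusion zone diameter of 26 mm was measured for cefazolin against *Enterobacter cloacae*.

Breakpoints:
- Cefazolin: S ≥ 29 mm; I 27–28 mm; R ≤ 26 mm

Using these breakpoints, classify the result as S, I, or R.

Cefazolin (26 mm) ≤ 26 mm — Resistant

Resistant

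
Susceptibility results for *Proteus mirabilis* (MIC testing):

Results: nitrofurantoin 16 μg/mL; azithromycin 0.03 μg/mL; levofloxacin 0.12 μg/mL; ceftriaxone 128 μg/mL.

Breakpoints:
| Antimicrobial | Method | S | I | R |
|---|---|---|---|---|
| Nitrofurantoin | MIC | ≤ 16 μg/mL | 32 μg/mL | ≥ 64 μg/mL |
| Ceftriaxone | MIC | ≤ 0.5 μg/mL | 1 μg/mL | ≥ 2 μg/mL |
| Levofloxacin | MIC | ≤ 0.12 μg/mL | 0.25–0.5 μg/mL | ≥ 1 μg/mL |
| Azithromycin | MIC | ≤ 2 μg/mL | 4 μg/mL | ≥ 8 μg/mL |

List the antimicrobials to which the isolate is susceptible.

Nitrofurantoin (16 μg/mL) ≤ 16 μg/mL → Susceptible
Azithromycin: 0.03 μg/mL is ≤ 2 μg/mL — Susceptible
Levofloxacin 0.12 μg/mL: ≤ 0.12 μg/mL ⇒ Susceptible
Ceftriaxone (128 μg/mL) ≥ 2 μg/mL — R

nitrofurantoin, azithromycin, levofloxacin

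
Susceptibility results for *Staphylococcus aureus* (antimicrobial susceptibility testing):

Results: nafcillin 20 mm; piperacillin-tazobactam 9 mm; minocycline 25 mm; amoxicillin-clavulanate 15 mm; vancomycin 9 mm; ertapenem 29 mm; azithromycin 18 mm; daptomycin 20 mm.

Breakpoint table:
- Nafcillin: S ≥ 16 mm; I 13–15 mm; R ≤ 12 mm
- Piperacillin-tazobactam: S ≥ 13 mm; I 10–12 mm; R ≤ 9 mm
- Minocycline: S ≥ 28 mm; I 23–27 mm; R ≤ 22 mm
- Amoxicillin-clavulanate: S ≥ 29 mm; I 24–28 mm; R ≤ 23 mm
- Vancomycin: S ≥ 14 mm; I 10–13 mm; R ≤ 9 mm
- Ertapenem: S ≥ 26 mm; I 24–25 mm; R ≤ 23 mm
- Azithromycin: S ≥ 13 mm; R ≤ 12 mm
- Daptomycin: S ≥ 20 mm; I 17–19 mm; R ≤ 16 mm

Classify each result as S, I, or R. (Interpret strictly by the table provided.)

S, R, I, R, R, S, S, S

Nafcillin (20 mm) ≥ 16 mm → susceptible
Piperacillin-tazobactam (9 mm) ≤ 9 mm — Resistant
Minocycline: 25 mm is in 23–27 mm → intermediate
Amoxicillin-clavulanate: 15 mm is ≤ 23 mm ⇒ Resistant
Vancomycin: 9 mm is ≤ 9 mm → Resistant
Ertapenem: 29 mm is ≥ 26 mm — S
Azithromycin: 18 mm is ≥ 13 mm → susceptible
Daptomycin (20 mm) ≥ 20 mm → Susceptible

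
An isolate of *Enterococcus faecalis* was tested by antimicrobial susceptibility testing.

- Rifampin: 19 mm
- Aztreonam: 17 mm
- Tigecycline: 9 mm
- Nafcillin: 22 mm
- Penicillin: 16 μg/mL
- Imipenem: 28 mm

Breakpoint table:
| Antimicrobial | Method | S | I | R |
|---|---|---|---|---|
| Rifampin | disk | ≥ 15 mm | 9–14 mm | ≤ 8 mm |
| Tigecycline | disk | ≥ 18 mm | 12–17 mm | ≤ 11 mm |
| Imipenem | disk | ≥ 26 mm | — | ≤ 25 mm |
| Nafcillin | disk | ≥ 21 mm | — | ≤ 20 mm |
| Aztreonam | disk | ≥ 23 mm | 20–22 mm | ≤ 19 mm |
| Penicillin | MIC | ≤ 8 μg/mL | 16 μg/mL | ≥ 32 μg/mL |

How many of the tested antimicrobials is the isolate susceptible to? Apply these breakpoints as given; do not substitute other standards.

Rifampin (19 mm) ≥ 15 mm ⇒ S
Aztreonam 17 mm: ≤ 19 mm → R
Tigecycline 9 mm: ≤ 11 mm ⇒ R
Nafcillin (22 mm) ≥ 21 mm → susceptible
Penicillin (16 μg/mL) = 16 μg/mL — Intermediate
Imipenem: 28 mm is ≥ 26 mm → S
Susceptible: 3

3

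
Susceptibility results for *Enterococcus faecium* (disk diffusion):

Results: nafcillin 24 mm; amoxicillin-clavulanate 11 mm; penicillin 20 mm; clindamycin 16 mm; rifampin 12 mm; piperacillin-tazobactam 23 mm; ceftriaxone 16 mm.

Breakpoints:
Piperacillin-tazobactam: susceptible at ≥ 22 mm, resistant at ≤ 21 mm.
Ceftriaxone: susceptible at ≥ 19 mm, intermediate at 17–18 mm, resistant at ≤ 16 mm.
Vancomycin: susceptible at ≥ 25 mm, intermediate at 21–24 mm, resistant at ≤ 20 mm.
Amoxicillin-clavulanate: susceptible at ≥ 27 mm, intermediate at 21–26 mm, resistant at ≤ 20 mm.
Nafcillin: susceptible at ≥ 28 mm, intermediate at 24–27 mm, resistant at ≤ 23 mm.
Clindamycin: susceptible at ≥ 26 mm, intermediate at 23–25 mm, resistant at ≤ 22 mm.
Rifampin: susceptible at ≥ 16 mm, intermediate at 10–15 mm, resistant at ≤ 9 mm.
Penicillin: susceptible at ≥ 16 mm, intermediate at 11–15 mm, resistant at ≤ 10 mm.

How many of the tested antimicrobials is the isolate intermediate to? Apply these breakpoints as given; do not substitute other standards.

Nafcillin (24 mm) in 24–27 mm → Intermediate
Amoxicillin-clavulanate (11 mm) ≤ 20 mm ⇒ Resistant
Penicillin: 20 mm is ≥ 16 mm — Susceptible
Clindamycin 16 mm: ≤ 22 mm — Resistant
Rifampin (12 mm) in 10–15 mm — I
Piperacillin-tazobactam: 23 mm is ≥ 22 mm → susceptible
Ceftriaxone 16 mm: ≤ 16 mm → R
Intermediate: 2

2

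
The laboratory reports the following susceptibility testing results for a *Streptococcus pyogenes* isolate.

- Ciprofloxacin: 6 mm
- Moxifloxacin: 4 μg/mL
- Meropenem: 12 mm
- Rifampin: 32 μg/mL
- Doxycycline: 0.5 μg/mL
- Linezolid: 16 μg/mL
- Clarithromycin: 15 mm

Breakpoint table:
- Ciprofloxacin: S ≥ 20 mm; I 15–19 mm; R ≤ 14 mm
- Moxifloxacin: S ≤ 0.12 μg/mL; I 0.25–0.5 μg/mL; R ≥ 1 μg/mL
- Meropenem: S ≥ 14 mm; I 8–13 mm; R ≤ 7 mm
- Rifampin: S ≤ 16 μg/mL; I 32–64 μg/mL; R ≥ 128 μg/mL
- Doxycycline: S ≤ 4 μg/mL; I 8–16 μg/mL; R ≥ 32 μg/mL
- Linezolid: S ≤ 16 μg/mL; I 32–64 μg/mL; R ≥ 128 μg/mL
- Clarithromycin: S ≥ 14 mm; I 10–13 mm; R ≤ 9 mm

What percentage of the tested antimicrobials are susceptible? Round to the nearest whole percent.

43%

Ciprofloxacin 6 mm: ≤ 14 mm — R
Moxifloxacin 4 μg/mL: ≥ 1 μg/mL — R
Meropenem (12 mm) in 8–13 mm ⇒ intermediate
Rifampin 32 μg/mL: in 32–64 μg/mL ⇒ Intermediate
Doxycycline 0.5 μg/mL: ≤ 4 μg/mL — S
Linezolid (16 μg/mL) ≤ 16 μg/mL → S
Clarithromycin (15 mm) ≥ 14 mm → Susceptible
Susceptible: 3/7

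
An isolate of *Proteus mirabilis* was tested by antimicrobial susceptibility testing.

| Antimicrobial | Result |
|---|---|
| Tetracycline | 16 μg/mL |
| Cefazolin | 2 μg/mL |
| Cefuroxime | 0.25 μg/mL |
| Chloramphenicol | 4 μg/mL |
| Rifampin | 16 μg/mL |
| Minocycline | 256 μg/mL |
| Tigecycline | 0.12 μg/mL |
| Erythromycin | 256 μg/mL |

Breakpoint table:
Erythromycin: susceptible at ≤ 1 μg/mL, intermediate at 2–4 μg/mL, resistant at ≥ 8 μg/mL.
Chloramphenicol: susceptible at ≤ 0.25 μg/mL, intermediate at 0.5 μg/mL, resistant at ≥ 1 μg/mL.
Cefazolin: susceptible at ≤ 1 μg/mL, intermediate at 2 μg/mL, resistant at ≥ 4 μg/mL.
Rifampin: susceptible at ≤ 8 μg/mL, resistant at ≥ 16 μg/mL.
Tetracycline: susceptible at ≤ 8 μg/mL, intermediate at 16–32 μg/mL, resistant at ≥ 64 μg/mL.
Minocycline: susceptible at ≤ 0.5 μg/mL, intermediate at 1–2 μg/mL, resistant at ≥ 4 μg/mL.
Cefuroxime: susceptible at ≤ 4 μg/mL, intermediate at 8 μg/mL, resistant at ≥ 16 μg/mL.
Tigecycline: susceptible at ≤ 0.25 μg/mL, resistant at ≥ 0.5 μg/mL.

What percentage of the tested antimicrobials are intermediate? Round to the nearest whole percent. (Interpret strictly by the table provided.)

25%

Tetracycline 16 μg/mL: in 16–32 μg/mL — intermediate
Cefazolin: 2 μg/mL is = 2 μg/mL ⇒ Intermediate
Cefuroxime 0.25 μg/mL: ≤ 4 μg/mL — Susceptible
Chloramphenicol 4 μg/mL: ≥ 1 μg/mL — R
Rifampin 16 μg/mL: ≥ 16 μg/mL ⇒ R
Minocycline (256 μg/mL) ≥ 4 μg/mL — resistant
Tigecycline: 0.12 μg/mL is ≤ 0.25 μg/mL → S
Erythromycin: 256 μg/mL is ≥ 8 μg/mL → R
Intermediate: 2/8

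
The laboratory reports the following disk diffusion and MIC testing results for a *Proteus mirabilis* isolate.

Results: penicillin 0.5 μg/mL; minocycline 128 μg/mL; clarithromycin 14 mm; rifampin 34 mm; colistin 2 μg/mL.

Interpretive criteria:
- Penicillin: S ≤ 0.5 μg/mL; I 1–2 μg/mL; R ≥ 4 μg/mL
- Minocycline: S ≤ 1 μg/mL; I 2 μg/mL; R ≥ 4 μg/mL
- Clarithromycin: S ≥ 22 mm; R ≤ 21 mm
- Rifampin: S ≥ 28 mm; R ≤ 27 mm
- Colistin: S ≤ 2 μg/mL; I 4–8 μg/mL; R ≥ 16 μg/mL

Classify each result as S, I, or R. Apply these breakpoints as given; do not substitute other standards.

Penicillin: 0.5 μg/mL is ≤ 0.5 μg/mL — Susceptible
Minocycline (128 μg/mL) ≥ 4 μg/mL ⇒ resistant
Clarithromycin: 14 mm is ≤ 21 mm → resistant
Rifampin 34 mm: ≥ 28 mm ⇒ Susceptible
Colistin: 2 μg/mL is ≤ 2 μg/mL — S

S, R, R, S, S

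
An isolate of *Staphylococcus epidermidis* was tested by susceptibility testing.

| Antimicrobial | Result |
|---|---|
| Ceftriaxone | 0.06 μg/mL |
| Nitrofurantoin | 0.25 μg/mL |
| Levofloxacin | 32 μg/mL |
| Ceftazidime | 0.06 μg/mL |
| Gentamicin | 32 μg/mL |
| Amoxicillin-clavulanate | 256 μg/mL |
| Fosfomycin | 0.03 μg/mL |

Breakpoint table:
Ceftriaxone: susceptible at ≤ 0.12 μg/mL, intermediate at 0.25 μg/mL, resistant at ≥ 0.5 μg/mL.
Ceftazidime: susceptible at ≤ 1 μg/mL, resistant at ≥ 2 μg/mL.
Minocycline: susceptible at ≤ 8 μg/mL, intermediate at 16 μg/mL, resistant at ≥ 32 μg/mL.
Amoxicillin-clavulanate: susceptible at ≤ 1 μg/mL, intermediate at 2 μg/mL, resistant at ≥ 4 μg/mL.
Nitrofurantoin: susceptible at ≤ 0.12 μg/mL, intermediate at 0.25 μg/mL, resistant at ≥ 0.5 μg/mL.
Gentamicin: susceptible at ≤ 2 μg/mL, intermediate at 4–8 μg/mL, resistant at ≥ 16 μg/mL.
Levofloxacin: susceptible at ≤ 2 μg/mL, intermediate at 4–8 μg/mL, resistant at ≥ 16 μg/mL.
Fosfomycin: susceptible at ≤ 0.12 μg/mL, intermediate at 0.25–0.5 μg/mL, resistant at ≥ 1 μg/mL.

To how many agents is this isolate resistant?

3

Ceftriaxone (0.06 μg/mL) ≤ 0.12 μg/mL → susceptible
Nitrofurantoin 0.25 μg/mL: = 0.25 μg/mL ⇒ intermediate
Levofloxacin (32 μg/mL) ≥ 16 μg/mL — R
Ceftazidime (0.06 μg/mL) ≤ 1 μg/mL ⇒ S
Gentamicin: 32 μg/mL is ≥ 16 μg/mL — R
Amoxicillin-clavulanate: 256 μg/mL is ≥ 4 μg/mL → R
Fosfomycin (0.03 μg/mL) ≤ 0.12 μg/mL → susceptible
Resistant: 3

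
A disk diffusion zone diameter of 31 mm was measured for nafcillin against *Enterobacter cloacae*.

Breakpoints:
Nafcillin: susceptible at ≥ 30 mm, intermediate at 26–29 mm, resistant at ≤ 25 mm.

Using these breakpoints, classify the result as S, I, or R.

Nafcillin 31 mm: ≥ 30 mm — Susceptible

Susceptible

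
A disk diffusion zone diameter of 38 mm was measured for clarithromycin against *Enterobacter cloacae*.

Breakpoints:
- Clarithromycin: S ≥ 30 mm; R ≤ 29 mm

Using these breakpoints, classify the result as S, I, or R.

S

Clarithromycin: 38 mm is ≥ 30 mm ⇒ S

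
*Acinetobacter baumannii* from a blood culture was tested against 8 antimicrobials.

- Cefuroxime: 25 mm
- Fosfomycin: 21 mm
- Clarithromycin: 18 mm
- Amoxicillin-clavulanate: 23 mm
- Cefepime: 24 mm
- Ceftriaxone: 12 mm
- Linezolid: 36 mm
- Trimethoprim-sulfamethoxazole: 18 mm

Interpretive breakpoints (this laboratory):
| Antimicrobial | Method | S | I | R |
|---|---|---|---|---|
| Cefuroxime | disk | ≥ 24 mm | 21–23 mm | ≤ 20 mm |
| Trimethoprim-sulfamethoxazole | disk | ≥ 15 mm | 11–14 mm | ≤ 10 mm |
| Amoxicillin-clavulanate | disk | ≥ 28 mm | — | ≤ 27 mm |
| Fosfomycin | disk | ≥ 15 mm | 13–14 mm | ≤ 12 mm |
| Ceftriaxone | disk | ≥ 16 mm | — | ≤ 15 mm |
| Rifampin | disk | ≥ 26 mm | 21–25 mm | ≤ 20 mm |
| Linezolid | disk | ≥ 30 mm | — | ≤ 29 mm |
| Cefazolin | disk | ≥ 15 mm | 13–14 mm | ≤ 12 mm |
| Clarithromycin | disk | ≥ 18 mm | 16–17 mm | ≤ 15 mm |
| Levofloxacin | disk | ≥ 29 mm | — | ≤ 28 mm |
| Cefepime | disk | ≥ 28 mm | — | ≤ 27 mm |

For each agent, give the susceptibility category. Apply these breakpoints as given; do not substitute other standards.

S, S, S, R, R, R, S, S

Cefuroxime (25 mm) ≥ 24 mm — susceptible
Fosfomycin: 21 mm is ≥ 15 mm — S
Clarithromycin 18 mm: ≥ 18 mm ⇒ S
Amoxicillin-clavulanate 23 mm: ≤ 27 mm ⇒ R
Cefepime: 24 mm is ≤ 27 mm — resistant
Ceftriaxone 12 mm: ≤ 15 mm — resistant
Linezolid (36 mm) ≥ 30 mm ⇒ S
Trimethoprim-sulfamethoxazole 18 mm: ≥ 15 mm ⇒ S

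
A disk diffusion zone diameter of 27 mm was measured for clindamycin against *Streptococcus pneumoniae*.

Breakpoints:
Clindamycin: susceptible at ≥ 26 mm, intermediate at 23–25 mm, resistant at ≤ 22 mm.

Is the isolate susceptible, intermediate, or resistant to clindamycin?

Clindamycin 27 mm: ≥ 26 mm → Susceptible

Susceptible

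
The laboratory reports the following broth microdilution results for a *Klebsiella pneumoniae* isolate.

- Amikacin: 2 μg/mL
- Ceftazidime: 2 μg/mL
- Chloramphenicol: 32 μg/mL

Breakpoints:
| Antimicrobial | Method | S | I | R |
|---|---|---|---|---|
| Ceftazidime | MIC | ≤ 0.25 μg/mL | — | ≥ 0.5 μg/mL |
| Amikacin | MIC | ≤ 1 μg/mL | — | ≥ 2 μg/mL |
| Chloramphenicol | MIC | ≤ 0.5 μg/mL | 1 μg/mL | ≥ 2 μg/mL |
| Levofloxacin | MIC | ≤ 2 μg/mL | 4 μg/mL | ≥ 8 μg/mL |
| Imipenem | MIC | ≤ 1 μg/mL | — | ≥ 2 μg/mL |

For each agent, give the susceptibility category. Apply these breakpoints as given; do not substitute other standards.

R, R, R

Amikacin (2 μg/mL) ≥ 2 μg/mL ⇒ resistant
Ceftazidime (2 μg/mL) ≥ 0.5 μg/mL — resistant
Chloramphenicol: 32 μg/mL is ≥ 2 μg/mL ⇒ R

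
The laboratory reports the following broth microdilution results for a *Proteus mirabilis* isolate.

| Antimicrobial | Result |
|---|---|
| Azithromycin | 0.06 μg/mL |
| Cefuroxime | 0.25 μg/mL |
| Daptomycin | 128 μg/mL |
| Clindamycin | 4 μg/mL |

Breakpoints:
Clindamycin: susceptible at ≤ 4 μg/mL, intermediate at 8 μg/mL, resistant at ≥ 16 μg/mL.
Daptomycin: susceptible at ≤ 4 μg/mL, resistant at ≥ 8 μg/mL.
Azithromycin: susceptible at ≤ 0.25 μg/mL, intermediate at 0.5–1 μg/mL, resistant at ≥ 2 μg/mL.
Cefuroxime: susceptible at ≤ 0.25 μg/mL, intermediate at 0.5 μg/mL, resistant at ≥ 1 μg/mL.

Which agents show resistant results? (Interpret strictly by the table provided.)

Azithromycin 0.06 μg/mL: ≤ 0.25 μg/mL ⇒ Susceptible
Cefuroxime (0.25 μg/mL) ≤ 0.25 μg/mL → Susceptible
Daptomycin: 128 μg/mL is ≥ 8 μg/mL → Resistant
Clindamycin 4 μg/mL: ≤ 4 μg/mL ⇒ Susceptible

daptomycin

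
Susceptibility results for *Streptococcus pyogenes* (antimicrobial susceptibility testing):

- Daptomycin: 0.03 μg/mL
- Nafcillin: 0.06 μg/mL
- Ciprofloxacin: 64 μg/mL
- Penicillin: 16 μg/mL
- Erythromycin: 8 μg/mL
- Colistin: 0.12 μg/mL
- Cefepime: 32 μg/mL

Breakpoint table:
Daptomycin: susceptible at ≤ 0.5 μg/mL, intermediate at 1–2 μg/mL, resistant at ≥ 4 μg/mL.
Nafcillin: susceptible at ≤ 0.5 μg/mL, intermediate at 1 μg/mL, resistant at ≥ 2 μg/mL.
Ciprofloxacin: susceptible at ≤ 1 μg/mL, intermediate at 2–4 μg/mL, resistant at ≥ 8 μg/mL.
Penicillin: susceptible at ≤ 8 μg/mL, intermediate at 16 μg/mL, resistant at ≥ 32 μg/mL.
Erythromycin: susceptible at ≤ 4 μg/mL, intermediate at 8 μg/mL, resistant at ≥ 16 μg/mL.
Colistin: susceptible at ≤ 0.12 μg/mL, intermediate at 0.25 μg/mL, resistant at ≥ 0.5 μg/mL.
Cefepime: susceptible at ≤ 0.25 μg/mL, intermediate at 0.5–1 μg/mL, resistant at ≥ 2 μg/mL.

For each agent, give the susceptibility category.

S, S, R, I, I, S, R

Daptomycin 0.03 μg/mL: ≤ 0.5 μg/mL ⇒ S
Nafcillin 0.06 μg/mL: ≤ 0.5 μg/mL ⇒ S
Ciprofloxacin: 64 μg/mL is ≥ 8 μg/mL ⇒ resistant
Penicillin (16 μg/mL) = 16 μg/mL ⇒ I
Erythromycin: 8 μg/mL is = 8 μg/mL → intermediate
Colistin (0.12 μg/mL) ≤ 0.12 μg/mL ⇒ S
Cefepime 32 μg/mL: ≥ 2 μg/mL ⇒ Resistant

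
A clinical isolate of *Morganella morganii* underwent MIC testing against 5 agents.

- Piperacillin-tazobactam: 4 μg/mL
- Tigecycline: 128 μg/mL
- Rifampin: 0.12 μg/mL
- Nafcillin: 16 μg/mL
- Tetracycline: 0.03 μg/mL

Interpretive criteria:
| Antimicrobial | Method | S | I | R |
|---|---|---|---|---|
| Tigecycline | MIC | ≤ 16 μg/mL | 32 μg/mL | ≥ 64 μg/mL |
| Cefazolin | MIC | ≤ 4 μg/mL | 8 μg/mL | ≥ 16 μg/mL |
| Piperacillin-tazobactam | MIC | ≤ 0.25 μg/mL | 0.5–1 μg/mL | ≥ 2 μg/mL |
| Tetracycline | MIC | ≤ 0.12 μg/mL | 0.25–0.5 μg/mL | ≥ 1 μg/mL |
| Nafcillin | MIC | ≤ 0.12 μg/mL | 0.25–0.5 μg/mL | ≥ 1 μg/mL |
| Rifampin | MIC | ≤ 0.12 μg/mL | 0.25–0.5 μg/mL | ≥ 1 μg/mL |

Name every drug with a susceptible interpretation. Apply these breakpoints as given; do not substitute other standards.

rifampin, tetracycline

Piperacillin-tazobactam 4 μg/mL: ≥ 2 μg/mL ⇒ resistant
Tigecycline 128 μg/mL: ≥ 64 μg/mL → resistant
Rifampin 0.12 μg/mL: ≤ 0.12 μg/mL → Susceptible
Nafcillin (16 μg/mL) ≥ 1 μg/mL ⇒ Resistant
Tetracycline (0.03 μg/mL) ≤ 0.12 μg/mL → S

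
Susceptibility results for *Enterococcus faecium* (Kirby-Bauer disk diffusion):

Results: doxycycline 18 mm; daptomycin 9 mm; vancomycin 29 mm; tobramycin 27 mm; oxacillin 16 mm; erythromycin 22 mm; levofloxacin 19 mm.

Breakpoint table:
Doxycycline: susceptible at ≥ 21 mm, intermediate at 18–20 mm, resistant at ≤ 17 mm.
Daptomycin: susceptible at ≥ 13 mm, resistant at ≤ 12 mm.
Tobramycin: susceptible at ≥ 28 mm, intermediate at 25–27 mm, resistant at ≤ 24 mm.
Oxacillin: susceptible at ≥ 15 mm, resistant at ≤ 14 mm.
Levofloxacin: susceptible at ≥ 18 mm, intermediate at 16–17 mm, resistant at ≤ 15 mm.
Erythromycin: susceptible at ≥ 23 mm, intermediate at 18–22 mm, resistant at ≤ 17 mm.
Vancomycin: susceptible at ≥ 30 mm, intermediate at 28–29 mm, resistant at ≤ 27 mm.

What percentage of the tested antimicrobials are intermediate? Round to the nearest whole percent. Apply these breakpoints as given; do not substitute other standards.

57%

Doxycycline 18 mm: in 18–20 mm → Intermediate
Daptomycin 9 mm: ≤ 12 mm — R
Vancomycin (29 mm) in 28–29 mm ⇒ I
Tobramycin: 27 mm is in 25–27 mm — I
Oxacillin: 16 mm is ≥ 15 mm — Susceptible
Erythromycin (22 mm) in 18–22 mm ⇒ intermediate
Levofloxacin (19 mm) ≥ 18 mm — susceptible
Intermediate: 4/7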